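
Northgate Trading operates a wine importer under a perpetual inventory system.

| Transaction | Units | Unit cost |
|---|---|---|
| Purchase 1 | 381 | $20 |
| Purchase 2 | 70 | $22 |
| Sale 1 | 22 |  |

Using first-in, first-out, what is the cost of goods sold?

COGS = $440

Sale 1 (22) [FIFO — oldest first]: 22 @ $20 = $440
Ending inventory: 359 @ $20 + 70 @ $22 = $8,720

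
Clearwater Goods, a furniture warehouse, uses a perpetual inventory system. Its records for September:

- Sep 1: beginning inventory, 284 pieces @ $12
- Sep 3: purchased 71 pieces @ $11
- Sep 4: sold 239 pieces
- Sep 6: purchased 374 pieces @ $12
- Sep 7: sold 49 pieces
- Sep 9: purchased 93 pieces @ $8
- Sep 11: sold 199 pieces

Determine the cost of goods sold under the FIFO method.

COGS = $5,773

Sep 4, 239 sold [FIFO — oldest first]: 239 @ $12 = $2,868
Sep 7, 49 sold [FIFO — oldest first]: 45 @ $12 + 4 @ $11 = $584
Sep 11, 199 sold [FIFO — oldest first]: 67 @ $11 + 132 @ $12 = $2,321
Total COGS = $2,868 + $584 + $2,321 = $5,773
Ending inventory: 242 @ $12 + 93 @ $8 = $3,648
Check: goods available $9,421 = COGS $5,773 + ending $3,648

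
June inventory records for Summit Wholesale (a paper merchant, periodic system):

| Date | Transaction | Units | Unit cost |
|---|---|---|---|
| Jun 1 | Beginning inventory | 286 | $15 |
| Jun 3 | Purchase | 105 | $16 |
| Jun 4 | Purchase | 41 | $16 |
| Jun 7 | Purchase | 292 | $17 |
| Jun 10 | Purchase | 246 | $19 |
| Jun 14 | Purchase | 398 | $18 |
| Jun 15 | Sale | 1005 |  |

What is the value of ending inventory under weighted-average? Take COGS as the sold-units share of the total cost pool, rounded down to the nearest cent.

Jun 15, sell 1005: 1005/1368 × $23,428.00 → $17,211.35
Ending inventory (cost pool remaining) = $6,216.65
Check: goods available $23,428.00 = COGS $17,211.35 + ending $6,216.65

Ending inventory = $6,216.65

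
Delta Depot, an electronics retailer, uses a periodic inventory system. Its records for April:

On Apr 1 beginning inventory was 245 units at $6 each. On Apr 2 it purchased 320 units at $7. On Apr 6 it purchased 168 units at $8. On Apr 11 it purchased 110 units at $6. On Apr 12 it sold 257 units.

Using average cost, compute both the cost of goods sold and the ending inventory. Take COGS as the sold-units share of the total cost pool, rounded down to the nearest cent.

COGS = $1,741.99; ending inventory = $3,972.01

Apr 12, sell 257: 257/843 × $5,714.00 → $1,741.99
Ending inventory (cost pool remaining) = $3,972.01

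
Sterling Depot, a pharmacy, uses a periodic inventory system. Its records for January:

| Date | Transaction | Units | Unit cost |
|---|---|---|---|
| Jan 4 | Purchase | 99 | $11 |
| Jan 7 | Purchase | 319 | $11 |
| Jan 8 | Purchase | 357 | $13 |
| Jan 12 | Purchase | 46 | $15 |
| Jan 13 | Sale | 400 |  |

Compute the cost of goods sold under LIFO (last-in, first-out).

Jan 13, 400 sold [LIFO — newest first]: 46 @ $15 + 354 @ $13 = $5,292
Ending inventory: 99 @ $11 + 319 @ $11 + 3 @ $13 = $4,637
Check: goods available $9,929 = COGS $5,292 + ending $4,637

COGS = $5,292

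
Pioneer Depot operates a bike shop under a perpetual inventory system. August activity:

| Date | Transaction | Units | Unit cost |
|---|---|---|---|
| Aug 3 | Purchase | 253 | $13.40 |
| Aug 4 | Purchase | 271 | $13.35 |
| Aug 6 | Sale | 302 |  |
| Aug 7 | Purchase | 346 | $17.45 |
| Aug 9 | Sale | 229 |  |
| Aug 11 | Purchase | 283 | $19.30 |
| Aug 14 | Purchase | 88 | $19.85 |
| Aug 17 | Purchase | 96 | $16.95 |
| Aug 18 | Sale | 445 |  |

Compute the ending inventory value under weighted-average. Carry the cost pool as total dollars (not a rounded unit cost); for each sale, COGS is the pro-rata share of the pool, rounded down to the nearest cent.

Ending inventory = $6,365.17

After Aug 3: 253 on hand, pool $3,390.20 (≈ $13.4000 each)
After Aug 4: 524 on hand, pool $7,008.05 (≈ $13.3741 each)
Aug 6, sell 302: 302/524 × $7,008.05 → $4,038.99
After Aug 7: 568 on hand, pool $9,006.76 (≈ $15.8570 each)
Aug 9, sell 229: 229/568 × $9,006.76 → $3,631.24
After Aug 11: 622 on hand, pool $10,837.42 (≈ $17.4235 each)
After Aug 14: 710 on hand, pool $12,584.22 (≈ $17.7243 each)
After Aug 17: 806 on hand, pool $14,211.42 (≈ $17.6320 each)
Aug 18, sell 445: 445/806 × $14,211.42 → $7,846.25
Total COGS = $4,038.99 + $3,631.24 + $7,846.25 = $15,516.48
Ending inventory (cost pool remaining) = $6,365.17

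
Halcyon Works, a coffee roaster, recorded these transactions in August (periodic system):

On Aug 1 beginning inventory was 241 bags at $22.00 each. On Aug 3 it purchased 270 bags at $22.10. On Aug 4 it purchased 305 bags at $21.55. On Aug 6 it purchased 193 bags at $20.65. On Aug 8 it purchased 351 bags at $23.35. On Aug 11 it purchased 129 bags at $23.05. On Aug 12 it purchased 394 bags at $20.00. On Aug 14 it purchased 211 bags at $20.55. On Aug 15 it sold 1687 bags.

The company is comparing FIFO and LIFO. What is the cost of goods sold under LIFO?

COGS = $36,241.95

FIFO COGS: 241 @ $22.00 + 270 @ $22.10 + 305 @ $21.55 + 193 @ $20.65 + 351 @ $23.35 + 129 @ $23.05 + 198 @ $20.00 = $36,956.50
LIFO COGS: 211 @ $20.55 + 394 @ $20.00 + 129 @ $23.05 + 351 @ $23.35 + 193 @ $20.65 + 305 @ $21.55 + 104 @ $22.10 = $36,241.95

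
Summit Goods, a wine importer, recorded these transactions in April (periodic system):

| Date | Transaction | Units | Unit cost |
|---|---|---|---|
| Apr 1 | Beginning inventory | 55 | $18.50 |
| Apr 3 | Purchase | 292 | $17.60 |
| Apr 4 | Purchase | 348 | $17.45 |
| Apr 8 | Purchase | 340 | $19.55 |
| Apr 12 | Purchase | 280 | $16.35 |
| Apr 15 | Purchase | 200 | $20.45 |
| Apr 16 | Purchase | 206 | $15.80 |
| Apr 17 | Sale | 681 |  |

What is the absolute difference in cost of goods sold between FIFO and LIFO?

$143.95

FIFO COGS: 55 @ $18.50 + 292 @ $17.60 + 334 @ $17.45 = $11,985.00
LIFO COGS: 206 @ $15.80 + 200 @ $20.45 + 275 @ $16.35 = $11,841.05
Difference = |$11,985.00 − $11,841.05| = $143.95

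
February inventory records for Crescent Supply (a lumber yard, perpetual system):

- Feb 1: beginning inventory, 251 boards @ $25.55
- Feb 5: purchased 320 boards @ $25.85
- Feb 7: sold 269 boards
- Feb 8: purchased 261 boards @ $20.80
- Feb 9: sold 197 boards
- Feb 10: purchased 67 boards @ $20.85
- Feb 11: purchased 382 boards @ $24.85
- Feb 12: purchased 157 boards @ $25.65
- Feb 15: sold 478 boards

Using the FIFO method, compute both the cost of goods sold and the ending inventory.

COGS = $22,629.05; ending inventory = $12,401.50

Feb 7, 269 sold [FIFO — oldest first]: 251 @ $25.55 + 18 @ $25.85 = $6,878.35
Feb 9, 197 sold [FIFO — oldest first]: 197 @ $25.85 = $5,092.45
Feb 15, 478 sold [FIFO — oldest first]: 105 @ $25.85 + 261 @ $20.80 + 67 @ $20.85 + 45 @ $24.85 = $10,658.25
Total COGS = $6,878.35 + $5,092.45 + $10,658.25 = $22,629.05
Ending inventory: 337 @ $24.85 + 157 @ $25.65 = $12,401.50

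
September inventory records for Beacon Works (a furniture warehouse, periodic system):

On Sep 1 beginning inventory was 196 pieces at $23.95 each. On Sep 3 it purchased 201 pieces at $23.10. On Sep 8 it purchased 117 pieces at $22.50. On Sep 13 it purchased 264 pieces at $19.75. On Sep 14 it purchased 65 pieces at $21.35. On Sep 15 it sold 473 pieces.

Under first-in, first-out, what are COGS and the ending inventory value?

Sep 15, 473 sold [FIFO — oldest first]: 196 @ $23.95 + 201 @ $23.10 + 76 @ $22.50 = $11,047.30
Ending inventory: 41 @ $22.50 + 264 @ $19.75 + 65 @ $21.35 = $7,524.25

COGS = $11,047.30; ending inventory = $7,524.25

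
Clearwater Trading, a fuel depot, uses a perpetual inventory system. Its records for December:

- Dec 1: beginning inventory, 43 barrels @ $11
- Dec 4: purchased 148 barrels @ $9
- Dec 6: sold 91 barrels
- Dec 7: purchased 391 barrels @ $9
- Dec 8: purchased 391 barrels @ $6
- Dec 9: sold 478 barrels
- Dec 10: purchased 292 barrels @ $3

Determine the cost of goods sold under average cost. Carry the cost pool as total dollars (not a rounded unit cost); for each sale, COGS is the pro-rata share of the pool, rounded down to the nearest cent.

COGS = $4,550.66

After Dec 1: 43 on hand, pool $473.00 (≈ $11.0000 each)
After Dec 4: 191 on hand, pool $1,805.00 (≈ $9.4503 each)
Dec 6, sell 91: 91/191 × $1,805.00 → $859.97
After Dec 7: 491 on hand, pool $4,464.03 (≈ $9.0917 each)
After Dec 8: 882 on hand, pool $6,810.03 (≈ $7.7211 each)
Dec 9, sell 478: 478/882 × $6,810.03 → $3,690.69
After Dec 10: 696 on hand, pool $3,995.34 (≈ $5.7404 each)
Total COGS = $859.97 + $3,690.69 = $4,550.66
Ending inventory (cost pool remaining) = $3,995.34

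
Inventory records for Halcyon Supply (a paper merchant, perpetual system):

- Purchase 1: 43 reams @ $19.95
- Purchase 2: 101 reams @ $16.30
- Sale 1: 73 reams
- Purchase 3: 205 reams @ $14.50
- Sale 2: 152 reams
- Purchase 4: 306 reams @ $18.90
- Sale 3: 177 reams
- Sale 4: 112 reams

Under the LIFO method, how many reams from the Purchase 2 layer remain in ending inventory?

28

Sale 1 (73) [LIFO — newest first]: 73 @ $16.30 = $1,189.90
Sale 2 (152) [LIFO — newest first]: 152 @ $14.50 = $2,204.00
Sale 3 (177) [LIFO — newest first]: 177 @ $18.90 = $3,345.30
Sale 4 (112) [LIFO — newest first]: 112 @ $18.90 = $2,116.80
Total COGS = $1,189.90 + $2,204.00 + $3,345.30 + $2,116.80 = $8,856.00
Ending inventory: 43 @ $19.95 + 28 @ $16.30 + 53 @ $14.50 + 17 @ $18.90 = $2,404.05
Check: goods available $11,260.05 = COGS $8,856.00 + ending $2,404.05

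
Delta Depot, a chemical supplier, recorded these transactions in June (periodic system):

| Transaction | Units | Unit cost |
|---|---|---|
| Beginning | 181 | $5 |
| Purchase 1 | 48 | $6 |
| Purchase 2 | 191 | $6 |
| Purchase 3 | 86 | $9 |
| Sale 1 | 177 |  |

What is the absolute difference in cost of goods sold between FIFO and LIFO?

FIFO COGS: 177 @ $5 = $885
LIFO COGS: 86 @ $9 + 91 @ $6 = $1,320
Difference = |$885 − $1,320| = $435

$435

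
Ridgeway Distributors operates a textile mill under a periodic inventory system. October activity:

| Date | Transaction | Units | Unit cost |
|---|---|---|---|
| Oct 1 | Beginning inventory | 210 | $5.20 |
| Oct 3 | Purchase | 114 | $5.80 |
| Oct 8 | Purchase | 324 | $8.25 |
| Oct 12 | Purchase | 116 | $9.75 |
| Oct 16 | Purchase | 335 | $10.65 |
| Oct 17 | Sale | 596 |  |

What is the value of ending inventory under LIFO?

Ending inventory = $3,229.95

Oct 17, 596 sold [LIFO — newest first]: 335 @ $10.65 + 116 @ $9.75 + 145 @ $8.25 = $5,895.00
Ending inventory: 210 @ $5.20 + 114 @ $5.80 + 179 @ $8.25 = $3,229.95
Check: goods available $9,124.95 = COGS $5,895.00 + ending $3,229.95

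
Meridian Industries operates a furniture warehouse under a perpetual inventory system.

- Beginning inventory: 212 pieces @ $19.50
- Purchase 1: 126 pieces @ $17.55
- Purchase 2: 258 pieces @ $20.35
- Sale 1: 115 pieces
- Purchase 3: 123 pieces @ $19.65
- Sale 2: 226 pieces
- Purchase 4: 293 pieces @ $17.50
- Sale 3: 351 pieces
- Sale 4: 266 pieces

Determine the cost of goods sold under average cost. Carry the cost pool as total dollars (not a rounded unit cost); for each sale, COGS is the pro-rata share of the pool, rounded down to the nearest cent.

After Beginning: 212 on hand, pool $4,134.00 (≈ $19.5000 each)
After Purchase 1: 338 on hand, pool $6,345.30 (≈ $18.7731 each)
After Purchase 2: 596 on hand, pool $11,595.60 (≈ $19.4557 each)
Sale 1, sell 115: 115/596 × $11,595.60 → $2,237.40
After Purchase 3: 604 on hand, pool $11,775.15 (≈ $19.4953 each)
Sale 2, sell 226: 226/604 × $11,775.15 → $4,405.93
After Purchase 4: 671 on hand, pool $12,496.72 (≈ $18.6240 each)
Sale 3, sell 351: 351/671 × $12,496.72 → $6,537.03
Sale 4, sell 266: 266/320 × $5,959.69 → $4,953.99
Total COGS = $2,237.40 + $4,405.93 + $6,537.03 + $4,953.99 = $18,134.35
Ending inventory (cost pool remaining) = $1,005.70

COGS = $18,134.35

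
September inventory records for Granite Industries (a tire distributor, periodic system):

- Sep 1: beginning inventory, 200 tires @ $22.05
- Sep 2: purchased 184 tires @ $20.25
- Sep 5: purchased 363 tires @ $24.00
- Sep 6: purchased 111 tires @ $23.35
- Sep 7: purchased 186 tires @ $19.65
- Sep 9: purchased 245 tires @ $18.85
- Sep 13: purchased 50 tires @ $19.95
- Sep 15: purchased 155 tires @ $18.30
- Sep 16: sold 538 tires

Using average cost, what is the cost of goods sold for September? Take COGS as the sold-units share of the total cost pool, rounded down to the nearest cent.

Sep 16, sell 538: 538/1494 × $31,547.00 → $11,360.29
Ending inventory (cost pool remaining) = $20,186.71

COGS = $11,360.29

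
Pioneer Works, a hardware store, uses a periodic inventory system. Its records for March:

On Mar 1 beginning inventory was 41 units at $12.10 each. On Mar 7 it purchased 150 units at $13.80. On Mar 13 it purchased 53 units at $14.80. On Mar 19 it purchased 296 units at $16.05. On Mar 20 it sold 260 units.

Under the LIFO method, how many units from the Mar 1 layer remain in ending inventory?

41

Mar 20, 260 sold [LIFO — newest first]: 260 @ $16.05 = $4,173.00
Ending inventory: 41 @ $12.10 + 150 @ $13.80 + 53 @ $14.80 + 36 @ $16.05 = $3,928.30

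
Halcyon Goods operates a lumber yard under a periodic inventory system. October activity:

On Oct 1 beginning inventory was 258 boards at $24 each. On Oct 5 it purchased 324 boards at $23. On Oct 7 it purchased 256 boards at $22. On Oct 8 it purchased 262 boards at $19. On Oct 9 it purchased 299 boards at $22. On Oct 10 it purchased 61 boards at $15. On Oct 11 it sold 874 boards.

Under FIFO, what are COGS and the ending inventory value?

COGS = $19,960; ending inventory = $11,787

Oct 11, 874 sold [FIFO — oldest first]: 258 @ $24 + 324 @ $23 + 256 @ $22 + 36 @ $19 = $19,960
Ending inventory: 226 @ $19 + 299 @ $22 + 61 @ $15 = $11,787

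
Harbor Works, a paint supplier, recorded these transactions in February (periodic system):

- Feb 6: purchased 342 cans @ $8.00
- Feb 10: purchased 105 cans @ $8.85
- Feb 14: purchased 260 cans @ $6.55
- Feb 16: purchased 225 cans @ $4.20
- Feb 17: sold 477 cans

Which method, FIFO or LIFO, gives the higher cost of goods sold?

FIFO

FIFO COGS: 342 @ $8.00 + 105 @ $8.85 + 30 @ $6.55 = $3,861.75
LIFO COGS: 225 @ $4.20 + 252 @ $6.55 = $2,595.60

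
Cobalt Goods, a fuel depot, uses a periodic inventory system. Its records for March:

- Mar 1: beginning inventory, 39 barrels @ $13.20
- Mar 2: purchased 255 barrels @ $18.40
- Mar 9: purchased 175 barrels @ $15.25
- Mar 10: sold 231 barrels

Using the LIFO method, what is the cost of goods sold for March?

Mar 10, 231 sold [LIFO — newest first]: 175 @ $15.25 + 56 @ $18.40 = $3,699.15
Ending inventory: 39 @ $13.20 + 199 @ $18.40 = $4,176.40
Check: goods available $7,875.55 = COGS $3,699.15 + ending $4,176.40

COGS = $3,699.15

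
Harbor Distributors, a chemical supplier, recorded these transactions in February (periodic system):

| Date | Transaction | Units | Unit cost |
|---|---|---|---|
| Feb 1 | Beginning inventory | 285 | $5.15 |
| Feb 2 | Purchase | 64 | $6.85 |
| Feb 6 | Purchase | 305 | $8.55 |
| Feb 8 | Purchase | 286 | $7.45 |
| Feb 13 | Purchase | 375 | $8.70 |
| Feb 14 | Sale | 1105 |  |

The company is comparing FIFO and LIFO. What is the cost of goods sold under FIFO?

COGS = $8,080.10

FIFO COGS: 285 @ $5.15 + 64 @ $6.85 + 305 @ $8.55 + 286 @ $7.45 + 165 @ $8.70 = $8,080.10
LIFO COGS: 375 @ $8.70 + 286 @ $7.45 + 305 @ $8.55 + 64 @ $6.85 + 75 @ $5.15 = $8,825.60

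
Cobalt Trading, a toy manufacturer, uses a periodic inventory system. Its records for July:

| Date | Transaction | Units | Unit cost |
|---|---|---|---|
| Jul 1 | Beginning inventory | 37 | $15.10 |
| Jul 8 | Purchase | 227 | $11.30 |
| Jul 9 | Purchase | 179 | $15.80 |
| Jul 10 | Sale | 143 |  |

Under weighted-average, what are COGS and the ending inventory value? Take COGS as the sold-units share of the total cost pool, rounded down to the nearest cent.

Jul 10, sell 143: 143/443 × $5,952.00 → $1,921.30
Ending inventory (cost pool remaining) = $4,030.70

COGS = $1,921.30; ending inventory = $4,030.70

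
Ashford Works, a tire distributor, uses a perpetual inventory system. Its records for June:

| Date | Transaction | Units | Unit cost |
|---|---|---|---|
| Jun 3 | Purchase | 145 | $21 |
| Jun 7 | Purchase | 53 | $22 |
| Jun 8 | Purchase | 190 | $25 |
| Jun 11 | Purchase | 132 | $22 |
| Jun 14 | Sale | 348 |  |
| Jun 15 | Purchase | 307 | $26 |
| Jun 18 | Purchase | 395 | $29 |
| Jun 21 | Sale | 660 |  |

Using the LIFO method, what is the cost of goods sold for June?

COGS = $26,571

Jun 14, 348 sold [LIFO — newest first]: 132 @ $22 + 190 @ $25 + 26 @ $22 = $8,226
Jun 21, 660 sold [LIFO — newest first]: 395 @ $29 + 265 @ $26 = $18,345
Total COGS = $8,226 + $18,345 = $26,571
Ending inventory: 145 @ $21 + 27 @ $22 + 42 @ $26 = $4,731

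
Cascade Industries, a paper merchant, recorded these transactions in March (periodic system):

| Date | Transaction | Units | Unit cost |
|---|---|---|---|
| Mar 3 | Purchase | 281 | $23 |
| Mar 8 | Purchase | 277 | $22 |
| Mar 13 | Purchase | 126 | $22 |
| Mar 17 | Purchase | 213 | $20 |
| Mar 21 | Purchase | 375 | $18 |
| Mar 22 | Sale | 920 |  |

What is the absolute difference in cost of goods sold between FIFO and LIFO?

$1,689

FIFO COGS: 281 @ $23 + 277 @ $22 + 126 @ $22 + 213 @ $20 + 23 @ $18 = $20,003
LIFO COGS: 375 @ $18 + 213 @ $20 + 126 @ $22 + 206 @ $22 = $18,314
Difference = |$20,003 − $18,314| = $1,689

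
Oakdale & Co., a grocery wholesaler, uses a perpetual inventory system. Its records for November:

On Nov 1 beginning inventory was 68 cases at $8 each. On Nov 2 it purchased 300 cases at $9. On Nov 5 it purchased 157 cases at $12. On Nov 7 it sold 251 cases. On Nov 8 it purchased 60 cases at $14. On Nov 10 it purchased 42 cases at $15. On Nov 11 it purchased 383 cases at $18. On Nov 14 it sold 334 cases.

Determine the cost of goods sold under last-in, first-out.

Nov 7, 251 sold [LIFO — newest first]: 157 @ $12 + 94 @ $9 = $2,730
Nov 14, 334 sold [LIFO — newest first]: 334 @ $18 = $6,012
Total COGS = $2,730 + $6,012 = $8,742
Ending inventory: 68 @ $8 + 206 @ $9 + 60 @ $14 + 42 @ $15 + 49 @ $18 = $4,750

COGS = $8,742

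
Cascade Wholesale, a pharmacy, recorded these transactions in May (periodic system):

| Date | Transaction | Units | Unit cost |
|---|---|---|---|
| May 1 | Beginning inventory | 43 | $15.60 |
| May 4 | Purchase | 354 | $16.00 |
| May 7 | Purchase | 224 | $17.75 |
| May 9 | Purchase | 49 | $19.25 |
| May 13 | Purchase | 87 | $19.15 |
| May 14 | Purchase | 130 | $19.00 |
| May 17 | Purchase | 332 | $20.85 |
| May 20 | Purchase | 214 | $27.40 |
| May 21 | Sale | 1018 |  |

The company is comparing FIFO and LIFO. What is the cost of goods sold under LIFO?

COGS = $21,521.60

FIFO COGS: 43 @ $15.60 + 354 @ $16.00 + 224 @ $17.75 + 49 @ $19.25 + 87 @ $19.15 + 130 @ $19.00 + 131 @ $20.85 = $18,121.45
LIFO COGS: 214 @ $27.40 + 332 @ $20.85 + 130 @ $19.00 + 87 @ $19.15 + 49 @ $19.25 + 206 @ $17.75 = $21,521.60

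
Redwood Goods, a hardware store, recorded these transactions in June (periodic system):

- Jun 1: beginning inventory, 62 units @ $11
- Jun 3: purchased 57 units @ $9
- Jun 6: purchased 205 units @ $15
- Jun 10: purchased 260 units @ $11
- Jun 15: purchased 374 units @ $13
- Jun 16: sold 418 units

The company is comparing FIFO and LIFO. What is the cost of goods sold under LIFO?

FIFO COGS: 62 @ $11 + 57 @ $9 + 205 @ $15 + 94 @ $11 = $5,304
LIFO COGS: 374 @ $13 + 44 @ $11 = $5,346

COGS = $5,346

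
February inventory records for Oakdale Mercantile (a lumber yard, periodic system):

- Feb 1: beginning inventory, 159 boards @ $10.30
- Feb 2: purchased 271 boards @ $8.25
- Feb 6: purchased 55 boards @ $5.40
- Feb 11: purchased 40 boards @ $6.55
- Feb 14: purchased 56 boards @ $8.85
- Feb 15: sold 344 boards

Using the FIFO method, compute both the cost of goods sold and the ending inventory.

COGS = $3,163.95; ending inventory = $1,764.10

Feb 15, 344 sold [FIFO — oldest first]: 159 @ $10.30 + 185 @ $8.25 = $3,163.95
Ending inventory: 86 @ $8.25 + 55 @ $5.40 + 40 @ $6.55 + 56 @ $8.85 = $1,764.10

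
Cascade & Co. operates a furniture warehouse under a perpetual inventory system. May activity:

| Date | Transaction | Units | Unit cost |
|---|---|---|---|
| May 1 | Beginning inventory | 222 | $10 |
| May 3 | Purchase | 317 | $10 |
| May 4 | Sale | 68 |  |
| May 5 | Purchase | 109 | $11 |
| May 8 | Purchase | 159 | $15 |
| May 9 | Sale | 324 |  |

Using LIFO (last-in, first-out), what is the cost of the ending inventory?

May 4, 68 sold [LIFO — newest first]: 68 @ $10 = $680
May 9, 324 sold [LIFO — newest first]: 159 @ $15 + 109 @ $11 + 56 @ $10 = $4,144
Total COGS = $680 + $4,144 = $4,824
Ending inventory: 222 @ $10 + 193 @ $10 = $4,150

Ending inventory = $4,150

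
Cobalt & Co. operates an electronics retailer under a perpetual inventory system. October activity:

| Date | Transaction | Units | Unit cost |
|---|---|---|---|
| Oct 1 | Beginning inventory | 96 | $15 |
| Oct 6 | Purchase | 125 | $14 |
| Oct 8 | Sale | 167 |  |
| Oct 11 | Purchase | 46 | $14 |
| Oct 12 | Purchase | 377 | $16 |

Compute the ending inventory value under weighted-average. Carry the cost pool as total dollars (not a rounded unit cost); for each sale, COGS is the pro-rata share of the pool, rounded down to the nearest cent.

After Oct 1: 96 on hand, pool $1,440.00 (≈ $15.0000 each)
After Oct 6: 221 on hand, pool $3,190.00 (≈ $14.4344 each)
Oct 8, sell 167: 167/221 × $3,190.00 → $2,410.54
After Oct 11: 100 on hand, pool $1,423.46 (≈ $14.2346 each)
After Oct 12: 477 on hand, pool $7,455.46 (≈ $15.6299 each)
Ending inventory (cost pool remaining) = $7,455.46

Ending inventory = $7,455.46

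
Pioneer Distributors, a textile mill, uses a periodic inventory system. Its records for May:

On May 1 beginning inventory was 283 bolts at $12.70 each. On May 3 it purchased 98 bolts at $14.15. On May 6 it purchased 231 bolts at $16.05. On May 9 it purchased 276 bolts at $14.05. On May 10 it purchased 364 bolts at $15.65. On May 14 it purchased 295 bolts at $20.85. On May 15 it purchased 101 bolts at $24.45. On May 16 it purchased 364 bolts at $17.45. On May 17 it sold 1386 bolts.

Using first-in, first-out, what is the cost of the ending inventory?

May 17, 1386 sold [FIFO — oldest first]: 283 @ $12.70 + 98 @ $14.15 + 231 @ $16.05 + 276 @ $14.05 + 364 @ $15.65 + 134 @ $20.85 = $21,056.65
Ending inventory: 161 @ $20.85 + 101 @ $24.45 + 364 @ $17.45 = $12,178.10
Check: goods available $33,234.75 = COGS $21,056.65 + ending $12,178.10

Ending inventory = $12,178.10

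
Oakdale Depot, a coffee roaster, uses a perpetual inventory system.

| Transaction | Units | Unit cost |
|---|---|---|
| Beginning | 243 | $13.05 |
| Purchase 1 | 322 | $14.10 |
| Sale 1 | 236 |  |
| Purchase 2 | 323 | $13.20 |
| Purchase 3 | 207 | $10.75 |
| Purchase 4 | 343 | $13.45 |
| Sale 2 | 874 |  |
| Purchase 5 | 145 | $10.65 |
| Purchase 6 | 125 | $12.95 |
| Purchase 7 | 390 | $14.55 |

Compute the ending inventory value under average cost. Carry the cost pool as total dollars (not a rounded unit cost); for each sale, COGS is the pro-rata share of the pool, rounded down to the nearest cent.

After Beginning: 243 on hand, pool $3,171.15 (≈ $13.0500 each)
After Purchase 1: 565 on hand, pool $7,711.35 (≈ $13.6484 each)
Sale 1, sell 236: 236/565 × $7,711.35 → $3,221.02
After Purchase 2: 652 on hand, pool $8,753.93 (≈ $13.4263 each)
After Purchase 3: 859 on hand, pool $10,979.18 (≈ $12.7814 each)
After Purchase 4: 1202 on hand, pool $15,592.53 (≈ $12.9722 each)
Sale 2, sell 874: 874/1202 × $15,592.53 → $11,337.66
After Purchase 5: 473 on hand, pool $5,799.12 (≈ $12.2603 each)
After Purchase 6: 598 on hand, pool $7,417.87 (≈ $12.4045 each)
After Purchase 7: 988 on hand, pool $13,092.37 (≈ $13.2514 each)
Total COGS = $3,221.02 + $11,337.66 = $14,558.68
Ending inventory (cost pool remaining) = $13,092.37
Check: goods available $27,651.05 = COGS $14,558.68 + ending $13,092.37

Ending inventory = $13,092.37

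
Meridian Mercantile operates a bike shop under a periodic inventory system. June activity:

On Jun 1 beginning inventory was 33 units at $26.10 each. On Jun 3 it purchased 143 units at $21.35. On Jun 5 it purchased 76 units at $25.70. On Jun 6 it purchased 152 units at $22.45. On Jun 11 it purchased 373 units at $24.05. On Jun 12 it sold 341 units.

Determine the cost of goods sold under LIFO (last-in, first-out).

Jun 12, 341 sold [LIFO — newest first]: 341 @ $24.05 = $8,201.05
Ending inventory: 33 @ $26.10 + 143 @ $21.35 + 76 @ $25.70 + 152 @ $22.45 + 32 @ $24.05 = $10,049.55
Check: goods available $18,250.60 = COGS $8,201.05 + ending $10,049.55

COGS = $8,201.05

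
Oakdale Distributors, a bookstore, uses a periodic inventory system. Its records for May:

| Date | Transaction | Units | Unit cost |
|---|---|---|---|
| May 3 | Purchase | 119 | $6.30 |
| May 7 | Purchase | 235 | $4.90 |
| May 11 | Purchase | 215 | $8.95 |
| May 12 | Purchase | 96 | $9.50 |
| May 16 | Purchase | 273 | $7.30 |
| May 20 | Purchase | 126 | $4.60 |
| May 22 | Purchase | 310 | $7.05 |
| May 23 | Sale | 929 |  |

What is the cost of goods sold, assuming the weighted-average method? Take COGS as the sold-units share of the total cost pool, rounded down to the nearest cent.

May 23, sell 929: 929/1374 × $9,495.45 → $6,420.14
Ending inventory (cost pool remaining) = $3,075.31
Check: goods available $9,495.45 = COGS $6,420.14 + ending $3,075.31

COGS = $6,420.14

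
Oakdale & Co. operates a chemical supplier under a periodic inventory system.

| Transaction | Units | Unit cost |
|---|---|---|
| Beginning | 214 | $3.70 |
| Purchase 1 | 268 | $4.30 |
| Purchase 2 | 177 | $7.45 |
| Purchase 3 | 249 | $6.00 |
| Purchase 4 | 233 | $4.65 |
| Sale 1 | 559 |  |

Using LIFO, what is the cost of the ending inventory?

Ending inventory = $2,689.20

Sale 1 (559) [LIFO — newest first]: 233 @ $4.65 + 249 @ $6.00 + 77 @ $7.45 = $3,151.10
Ending inventory: 214 @ $3.70 + 268 @ $4.30 + 100 @ $7.45 = $2,689.20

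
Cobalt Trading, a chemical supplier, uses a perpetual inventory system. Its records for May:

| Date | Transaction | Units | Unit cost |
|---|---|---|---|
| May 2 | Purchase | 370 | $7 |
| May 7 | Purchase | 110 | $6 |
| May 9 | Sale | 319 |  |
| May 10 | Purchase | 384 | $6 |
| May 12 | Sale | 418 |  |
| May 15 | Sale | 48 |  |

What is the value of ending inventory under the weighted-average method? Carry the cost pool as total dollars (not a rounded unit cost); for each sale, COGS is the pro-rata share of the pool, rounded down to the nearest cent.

After May 2: 370 on hand, pool $2,590.00 (≈ $7.0000 each)
After May 7: 480 on hand, pool $3,250.00 (≈ $6.7708 each)
May 9, sell 319: 319/480 × $3,250.00 → $2,159.89
After May 10: 545 on hand, pool $3,394.11 (≈ $6.2277 each)
May 12, sell 418: 418/545 × $3,394.11 → $2,603.18
May 15, sell 48: 48/127 × $790.93 → $298.93
Total COGS = $2,159.89 + $2,603.18 + $298.93 = $5,062.00
Ending inventory (cost pool remaining) = $492.00
Check: goods available $5,554.00 = COGS $5,062.00 + ending $492.00

Ending inventory = $492.00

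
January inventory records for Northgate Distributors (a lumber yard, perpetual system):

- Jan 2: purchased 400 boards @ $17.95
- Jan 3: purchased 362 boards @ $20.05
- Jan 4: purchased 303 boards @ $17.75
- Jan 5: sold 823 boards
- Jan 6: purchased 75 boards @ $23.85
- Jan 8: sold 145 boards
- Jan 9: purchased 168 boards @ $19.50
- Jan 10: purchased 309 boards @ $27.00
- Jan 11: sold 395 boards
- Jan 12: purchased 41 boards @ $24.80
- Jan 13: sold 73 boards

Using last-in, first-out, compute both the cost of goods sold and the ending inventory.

COGS = $30,178.50; ending inventory = $4,062.40

Jan 5, 823 sold [LIFO — newest first]: 303 @ $17.75 + 362 @ $20.05 + 158 @ $17.95 = $15,472.45
Jan 8, 145 sold [LIFO — newest first]: 75 @ $23.85 + 70 @ $17.95 = $3,045.25
Jan 11, 395 sold [LIFO — newest first]: 309 @ $27.00 + 86 @ $19.50 = $10,020.00
Jan 13, 73 sold [LIFO — newest first]: 41 @ $24.80 + 32 @ $19.50 = $1,640.80
Total COGS = $15,472.45 + $3,045.25 + $10,020.00 + $1,640.80 = $30,178.50
Ending inventory: 172 @ $17.95 + 50 @ $19.50 = $4,062.40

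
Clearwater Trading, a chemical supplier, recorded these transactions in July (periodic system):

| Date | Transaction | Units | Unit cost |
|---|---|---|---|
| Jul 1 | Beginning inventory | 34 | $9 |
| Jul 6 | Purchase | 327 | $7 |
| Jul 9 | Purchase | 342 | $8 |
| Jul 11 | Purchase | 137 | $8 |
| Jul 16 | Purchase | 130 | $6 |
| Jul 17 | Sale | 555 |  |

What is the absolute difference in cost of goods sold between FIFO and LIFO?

FIFO COGS: 34 @ $9 + 327 @ $7 + 194 @ $8 = $4,147
LIFO COGS: 130 @ $6 + 137 @ $8 + 288 @ $8 = $4,180
Difference = |$4,147 − $4,180| = $33

$33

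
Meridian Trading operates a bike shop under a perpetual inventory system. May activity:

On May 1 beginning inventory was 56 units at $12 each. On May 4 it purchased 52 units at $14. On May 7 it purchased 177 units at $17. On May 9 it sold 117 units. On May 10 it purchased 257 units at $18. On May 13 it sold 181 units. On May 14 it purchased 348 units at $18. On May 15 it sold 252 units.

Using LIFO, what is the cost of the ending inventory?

Ending inventory = $5,516

May 9, 117 sold [LIFO — newest first]: 117 @ $17 = $1,989
May 13, 181 sold [LIFO — newest first]: 181 @ $18 = $3,258
May 15, 252 sold [LIFO — newest first]: 252 @ $18 = $4,536
Total COGS = $1,989 + $3,258 + $4,536 = $9,783
Ending inventory: 56 @ $12 + 52 @ $14 + 60 @ $17 + 76 @ $18 + 96 @ $18 = $5,516
Check: goods available $15,299 = COGS $9,783 + ending $5,516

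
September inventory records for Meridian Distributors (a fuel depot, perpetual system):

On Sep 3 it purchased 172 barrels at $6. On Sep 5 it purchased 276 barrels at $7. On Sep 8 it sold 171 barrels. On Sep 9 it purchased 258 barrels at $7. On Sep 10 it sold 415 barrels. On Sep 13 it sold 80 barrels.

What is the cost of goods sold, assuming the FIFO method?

Sep 8, 171 sold [FIFO — oldest first]: 171 @ $6 = $1,026
Sep 10, 415 sold [FIFO — oldest first]: 1 @ $6 + 276 @ $7 + 138 @ $7 = $2,904
Sep 13, 80 sold [FIFO — oldest first]: 80 @ $7 = $560
Total COGS = $1,026 + $2,904 + $560 = $4,490
Ending inventory: 40 @ $7 = $280

COGS = $4,490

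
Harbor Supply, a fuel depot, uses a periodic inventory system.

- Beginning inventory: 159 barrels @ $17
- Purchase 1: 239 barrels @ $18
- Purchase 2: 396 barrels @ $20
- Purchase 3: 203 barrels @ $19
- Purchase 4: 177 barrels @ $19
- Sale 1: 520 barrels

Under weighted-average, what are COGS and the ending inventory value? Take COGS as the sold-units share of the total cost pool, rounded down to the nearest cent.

COGS = $9,808.68; ending inventory = $12,336.32

Sale 1, sell 520: 520/1174 × $22,145.00 → $9,808.68
Ending inventory (cost pool remaining) = $12,336.32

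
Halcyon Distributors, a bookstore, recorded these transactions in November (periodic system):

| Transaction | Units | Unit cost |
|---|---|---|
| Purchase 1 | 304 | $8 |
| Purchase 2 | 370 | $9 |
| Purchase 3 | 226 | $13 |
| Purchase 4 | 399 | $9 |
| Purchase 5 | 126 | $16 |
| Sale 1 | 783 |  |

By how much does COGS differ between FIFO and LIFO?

FIFO COGS: 304 @ $8 + 370 @ $9 + 109 @ $13 = $7,179
LIFO COGS: 126 @ $16 + 399 @ $9 + 226 @ $13 + 32 @ $9 = $8,833
Difference = |$7,179 − $8,833| = $1,654

$1,654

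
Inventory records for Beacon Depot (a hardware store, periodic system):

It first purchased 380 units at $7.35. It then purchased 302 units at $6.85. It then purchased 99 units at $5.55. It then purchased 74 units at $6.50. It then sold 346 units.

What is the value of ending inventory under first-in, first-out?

Sale 1 (346) [FIFO — oldest first]: 346 @ $7.35 = $2,543.10
Ending inventory: 34 @ $7.35 + 302 @ $6.85 + 99 @ $5.55 + 74 @ $6.50 = $3,349.05
Check: goods available $5,892.15 = COGS $2,543.10 + ending $3,349.05

Ending inventory = $3,349.05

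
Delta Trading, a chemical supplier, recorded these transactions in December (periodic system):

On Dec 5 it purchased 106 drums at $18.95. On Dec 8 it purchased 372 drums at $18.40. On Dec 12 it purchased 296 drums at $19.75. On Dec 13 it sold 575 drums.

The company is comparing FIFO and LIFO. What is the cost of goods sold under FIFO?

COGS = $10,769.25

FIFO COGS: 106 @ $18.95 + 372 @ $18.40 + 97 @ $19.75 = $10,769.25
LIFO COGS: 296 @ $19.75 + 279 @ $18.40 = $10,979.60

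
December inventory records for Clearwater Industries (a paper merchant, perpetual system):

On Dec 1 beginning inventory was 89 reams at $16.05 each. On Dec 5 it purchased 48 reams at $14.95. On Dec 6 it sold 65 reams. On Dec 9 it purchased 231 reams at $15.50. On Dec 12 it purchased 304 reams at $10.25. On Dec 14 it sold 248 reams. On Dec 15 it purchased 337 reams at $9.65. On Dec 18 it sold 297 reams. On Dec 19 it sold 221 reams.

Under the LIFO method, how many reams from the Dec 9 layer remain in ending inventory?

Dec 6, 65 sold [LIFO — newest first]: 48 @ $14.95 + 17 @ $16.05 = $990.45
Dec 14, 248 sold [LIFO — newest first]: 248 @ $10.25 = $2,542.00
Dec 18, 297 sold [LIFO — newest first]: 297 @ $9.65 = $2,866.05
Dec 19, 221 sold [LIFO — newest first]: 40 @ $9.65 + 56 @ $10.25 + 125 @ $15.50 = $2,897.50
Total COGS = $990.45 + $2,542.00 + $2,866.05 + $2,897.50 = $9,296.00
Ending inventory: 72 @ $16.05 + 106 @ $15.50 = $2,798.60
Check: goods available $12,094.60 = COGS $9,296.00 + ending $2,798.60

106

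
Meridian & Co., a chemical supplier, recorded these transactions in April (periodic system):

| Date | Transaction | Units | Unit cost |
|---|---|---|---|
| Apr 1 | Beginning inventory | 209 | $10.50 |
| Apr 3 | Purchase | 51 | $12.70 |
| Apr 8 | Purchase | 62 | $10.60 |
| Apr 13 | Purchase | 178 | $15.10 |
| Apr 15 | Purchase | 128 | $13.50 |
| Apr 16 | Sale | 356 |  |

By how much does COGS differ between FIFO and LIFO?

FIFO COGS: 209 @ $10.50 + 51 @ $12.70 + 62 @ $10.60 + 34 @ $15.10 = $4,012.80
LIFO COGS: 128 @ $13.50 + 178 @ $15.10 + 50 @ $10.60 = $4,945.80
Difference = |$4,012.80 − $4,945.80| = $933.00

$933.00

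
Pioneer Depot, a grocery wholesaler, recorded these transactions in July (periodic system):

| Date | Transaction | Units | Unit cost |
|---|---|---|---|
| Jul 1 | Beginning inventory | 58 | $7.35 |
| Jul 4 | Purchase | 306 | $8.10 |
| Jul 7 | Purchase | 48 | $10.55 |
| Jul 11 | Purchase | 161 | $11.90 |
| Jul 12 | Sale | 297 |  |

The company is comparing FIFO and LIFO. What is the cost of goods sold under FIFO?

FIFO COGS: 58 @ $7.35 + 239 @ $8.10 = $2,362.20
LIFO COGS: 161 @ $11.90 + 48 @ $10.55 + 88 @ $8.10 = $3,135.10

COGS = $2,362.20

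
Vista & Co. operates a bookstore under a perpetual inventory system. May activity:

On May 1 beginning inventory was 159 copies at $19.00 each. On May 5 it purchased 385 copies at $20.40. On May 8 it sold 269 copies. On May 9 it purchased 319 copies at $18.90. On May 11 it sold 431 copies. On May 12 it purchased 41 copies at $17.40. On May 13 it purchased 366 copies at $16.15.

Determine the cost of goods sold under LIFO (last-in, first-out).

COGS = $13,801.50

May 8, 269 sold [LIFO — newest first]: 269 @ $20.40 = $5,487.60
May 11, 431 sold [LIFO — newest first]: 319 @ $18.90 + 112 @ $20.40 = $8,313.90
Total COGS = $5,487.60 + $8,313.90 = $13,801.50
Ending inventory: 159 @ $19.00 + 4 @ $20.40 + 41 @ $17.40 + 366 @ $16.15 = $9,726.90
Check: goods available $23,528.40 = COGS $13,801.50 + ending $9,726.90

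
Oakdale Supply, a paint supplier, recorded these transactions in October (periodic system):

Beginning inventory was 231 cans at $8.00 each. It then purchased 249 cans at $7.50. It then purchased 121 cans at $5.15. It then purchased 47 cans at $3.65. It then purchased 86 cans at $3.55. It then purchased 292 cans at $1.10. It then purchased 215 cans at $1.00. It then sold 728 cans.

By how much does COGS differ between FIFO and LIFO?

$3,327.95

FIFO COGS: 231 @ $8.00 + 249 @ $7.50 + 121 @ $5.15 + 47 @ $3.65 + 80 @ $3.55 = $4,794.20
LIFO COGS: 215 @ $1.00 + 292 @ $1.10 + 86 @ $3.55 + 47 @ $3.65 + 88 @ $5.15 = $1,466.25
Difference = |$4,794.20 − $1,466.25| = $3,327.95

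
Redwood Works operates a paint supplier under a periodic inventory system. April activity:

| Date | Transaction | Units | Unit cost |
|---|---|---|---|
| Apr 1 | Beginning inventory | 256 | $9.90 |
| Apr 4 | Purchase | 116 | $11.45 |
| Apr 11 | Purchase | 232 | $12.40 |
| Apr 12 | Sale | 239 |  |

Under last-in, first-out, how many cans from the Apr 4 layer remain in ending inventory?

109

Apr 12, 239 sold [LIFO — newest first]: 232 @ $12.40 + 7 @ $11.45 = $2,956.95
Ending inventory: 256 @ $9.90 + 109 @ $11.45 = $3,782.45
Check: goods available $6,739.40 = COGS $2,956.95 + ending $3,782.45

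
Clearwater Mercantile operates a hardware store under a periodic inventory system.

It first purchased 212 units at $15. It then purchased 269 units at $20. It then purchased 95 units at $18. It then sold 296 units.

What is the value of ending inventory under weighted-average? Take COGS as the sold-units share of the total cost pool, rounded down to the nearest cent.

Ending inventory = $4,992.37

Sale 1, sell 296: 296/576 × $10,270.00 → $5,277.63
Ending inventory (cost pool remaining) = $4,992.37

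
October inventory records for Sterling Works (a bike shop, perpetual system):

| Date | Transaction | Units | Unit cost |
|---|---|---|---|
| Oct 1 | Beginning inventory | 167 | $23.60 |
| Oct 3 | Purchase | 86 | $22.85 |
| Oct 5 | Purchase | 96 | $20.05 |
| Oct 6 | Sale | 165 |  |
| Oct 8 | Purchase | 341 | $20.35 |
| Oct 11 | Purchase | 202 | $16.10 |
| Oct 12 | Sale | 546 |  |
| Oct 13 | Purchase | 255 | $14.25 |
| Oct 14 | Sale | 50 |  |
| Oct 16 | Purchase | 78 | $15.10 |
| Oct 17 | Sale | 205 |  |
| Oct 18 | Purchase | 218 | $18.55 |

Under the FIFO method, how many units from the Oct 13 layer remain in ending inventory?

Oct 6, 165 sold [FIFO — oldest first]: 165 @ $23.60 = $3,894.00
Oct 12, 546 sold [FIFO — oldest first]: 2 @ $23.60 + 86 @ $22.85 + 96 @ $20.05 + 341 @ $20.35 + 21 @ $16.10 = $11,214.55
Oct 14, 50 sold [FIFO — oldest first]: 50 @ $16.10 = $805.00
Oct 17, 205 sold [FIFO — oldest first]: 131 @ $16.10 + 74 @ $14.25 = $3,163.60
Total COGS = $3,894.00 + $11,214.55 + $805.00 + $3,163.60 = $19,077.15
Ending inventory: 181 @ $14.25 + 78 @ $15.10 + 218 @ $18.55 = $7,800.95

181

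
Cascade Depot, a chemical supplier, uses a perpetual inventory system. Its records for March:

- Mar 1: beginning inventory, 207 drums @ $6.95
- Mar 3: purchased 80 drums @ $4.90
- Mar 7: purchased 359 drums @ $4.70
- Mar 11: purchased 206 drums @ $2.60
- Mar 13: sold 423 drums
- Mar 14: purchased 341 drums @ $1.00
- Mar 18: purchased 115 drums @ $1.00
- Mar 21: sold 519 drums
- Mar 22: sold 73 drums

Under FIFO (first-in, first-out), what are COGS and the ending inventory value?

COGS = $4,216.55; ending inventory = $293.00

Mar 13, 423 sold [FIFO — oldest first]: 207 @ $6.95 + 80 @ $4.90 + 136 @ $4.70 = $2,469.85
Mar 21, 519 sold [FIFO — oldest first]: 223 @ $4.70 + 206 @ $2.60 + 90 @ $1.00 = $1,673.70
Mar 22, 73 sold [FIFO — oldest first]: 73 @ $1.00 = $73.00
Total COGS = $2,469.85 + $1,673.70 + $73.00 = $4,216.55
Ending inventory: 178 @ $1.00 + 115 @ $1.00 = $293.00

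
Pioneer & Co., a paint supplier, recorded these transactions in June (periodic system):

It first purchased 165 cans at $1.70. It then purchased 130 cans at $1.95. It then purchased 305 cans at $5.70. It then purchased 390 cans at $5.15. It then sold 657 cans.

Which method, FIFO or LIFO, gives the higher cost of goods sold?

LIFO

FIFO COGS: 165 @ $1.70 + 130 @ $1.95 + 305 @ $5.70 + 57 @ $5.15 = $2,566.05
LIFO COGS: 390 @ $5.15 + 267 @ $5.70 = $3,530.40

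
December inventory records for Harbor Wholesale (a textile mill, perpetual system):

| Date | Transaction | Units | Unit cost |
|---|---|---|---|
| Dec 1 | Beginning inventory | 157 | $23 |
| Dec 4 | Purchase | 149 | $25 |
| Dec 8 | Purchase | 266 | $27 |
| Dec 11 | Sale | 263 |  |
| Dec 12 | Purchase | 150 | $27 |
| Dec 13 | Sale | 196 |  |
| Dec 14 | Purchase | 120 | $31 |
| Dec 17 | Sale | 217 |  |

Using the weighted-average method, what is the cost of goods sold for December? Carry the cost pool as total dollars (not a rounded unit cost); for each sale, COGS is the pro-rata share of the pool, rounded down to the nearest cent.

After Dec 1: 157 on hand, pool $3,611.00 (≈ $23.0000 each)
After Dec 4: 306 on hand, pool $7,336.00 (≈ $23.9739 each)
After Dec 8: 572 on hand, pool $14,518.00 (≈ $25.3811 each)
Dec 11, sell 263: 263/572 × $14,518.00 → $6,675.23
After Dec 12: 459 on hand, pool $11,892.77 (≈ $25.9102 each)
Dec 13, sell 196: 196/459 × $11,892.77 → $5,078.39
After Dec 14: 383 on hand, pool $10,534.38 (≈ $27.5049 each)
Dec 17, sell 217: 217/383 × $10,534.38 → $5,968.56
Total COGS = $6,675.23 + $5,078.39 + $5,968.56 = $17,722.18
Ending inventory (cost pool remaining) = $4,565.82

COGS = $17,722.18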